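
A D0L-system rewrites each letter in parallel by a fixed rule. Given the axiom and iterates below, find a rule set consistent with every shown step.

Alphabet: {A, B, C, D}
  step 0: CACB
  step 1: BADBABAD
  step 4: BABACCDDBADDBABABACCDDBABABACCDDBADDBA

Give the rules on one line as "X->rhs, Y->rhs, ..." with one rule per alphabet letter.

  step 0 ⇒ step 1: CACB ⇒ BA·DBA·BA·D
    A ↦ DBA
    B ↦ D
    C ↦ BA
    D ↦ C  (constrained at step 1)

A->DBA, B->D, C->BA, D->C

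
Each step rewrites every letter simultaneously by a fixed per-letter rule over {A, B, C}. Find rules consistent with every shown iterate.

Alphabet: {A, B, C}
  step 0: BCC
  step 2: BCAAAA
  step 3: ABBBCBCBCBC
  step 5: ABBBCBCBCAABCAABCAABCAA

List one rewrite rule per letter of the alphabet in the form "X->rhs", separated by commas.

  step 2 ⇒ step 3: BCAAAA ⇒ A·BB·BC·BC·BC·BC
    A ↦ BC
    B ↦ A
    C ↦ BB

A->BC, B->A, C->BB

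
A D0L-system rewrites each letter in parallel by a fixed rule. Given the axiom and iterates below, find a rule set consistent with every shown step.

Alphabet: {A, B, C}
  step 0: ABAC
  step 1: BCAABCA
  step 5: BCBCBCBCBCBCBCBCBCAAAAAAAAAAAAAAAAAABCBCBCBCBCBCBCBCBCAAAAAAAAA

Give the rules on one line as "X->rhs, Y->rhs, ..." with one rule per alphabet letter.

A->BC, B->AA, C->A

  step 0 ⇒ step 1: ABAC ⇒ BC·AA·BC·A
    A ↦ BC
    B ↦ AA
    C ↦ A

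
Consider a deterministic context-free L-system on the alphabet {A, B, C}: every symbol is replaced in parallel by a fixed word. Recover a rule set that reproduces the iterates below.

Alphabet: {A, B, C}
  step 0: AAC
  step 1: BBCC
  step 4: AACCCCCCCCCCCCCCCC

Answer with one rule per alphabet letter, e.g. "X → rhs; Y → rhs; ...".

A->B, B->A, C->CC

  step 0 ⇒ step 1: AAC ⇒ B·B·CC
    A ↦ B
    C ↦ CC
    B ↦ A  (constrained at step 1)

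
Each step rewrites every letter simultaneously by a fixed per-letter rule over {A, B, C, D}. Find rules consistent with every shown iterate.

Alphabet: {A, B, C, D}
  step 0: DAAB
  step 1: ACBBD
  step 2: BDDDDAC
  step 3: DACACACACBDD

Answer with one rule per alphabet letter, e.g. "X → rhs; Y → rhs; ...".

A->B, B->D, C->DD, D->AC

  step 2 ⇒ step 3: BDDDDAC ⇒ D·AC·AC·AC·AC·B·DD
    A ↦ B
    B ↦ D
    C ↦ DD
    D ↦ AC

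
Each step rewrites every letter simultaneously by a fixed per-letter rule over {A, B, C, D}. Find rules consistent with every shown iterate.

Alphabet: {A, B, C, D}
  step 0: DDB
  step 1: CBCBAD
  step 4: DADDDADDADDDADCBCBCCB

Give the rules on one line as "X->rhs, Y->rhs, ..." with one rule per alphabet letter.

A->C, B->AD, C->D, D->CB

  step 0 ⇒ step 1: DDB ⇒ CB·CB·AD
    B ↦ AD
    D ↦ CB
    A ↦ C  (constrained at step 1)
    C ↦ D  (constrained at step 1)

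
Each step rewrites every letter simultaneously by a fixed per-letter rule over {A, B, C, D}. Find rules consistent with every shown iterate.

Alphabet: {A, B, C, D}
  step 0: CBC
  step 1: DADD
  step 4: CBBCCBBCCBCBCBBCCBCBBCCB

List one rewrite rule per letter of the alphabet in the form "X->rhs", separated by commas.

A->BC, B->AD, C->D, D->CB

  step 0 ⇒ step 1: CBC ⇒ D·AD·D
    B ↦ AD
    C ↦ D
    A ↦ BC  (constrained at step 1)
    D ↦ CB  (constrained at step 1)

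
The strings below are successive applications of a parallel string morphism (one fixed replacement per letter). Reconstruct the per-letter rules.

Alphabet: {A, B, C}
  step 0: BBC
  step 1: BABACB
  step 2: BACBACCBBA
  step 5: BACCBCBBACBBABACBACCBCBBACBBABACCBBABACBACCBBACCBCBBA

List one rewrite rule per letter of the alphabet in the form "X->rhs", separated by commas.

A->C, B->BA, C->CB

  step 1 ⇒ step 2: BABACB ⇒ BA·C·BA·C·CB·BA
    A ↦ C
    B ↦ BA
    C ↦ CB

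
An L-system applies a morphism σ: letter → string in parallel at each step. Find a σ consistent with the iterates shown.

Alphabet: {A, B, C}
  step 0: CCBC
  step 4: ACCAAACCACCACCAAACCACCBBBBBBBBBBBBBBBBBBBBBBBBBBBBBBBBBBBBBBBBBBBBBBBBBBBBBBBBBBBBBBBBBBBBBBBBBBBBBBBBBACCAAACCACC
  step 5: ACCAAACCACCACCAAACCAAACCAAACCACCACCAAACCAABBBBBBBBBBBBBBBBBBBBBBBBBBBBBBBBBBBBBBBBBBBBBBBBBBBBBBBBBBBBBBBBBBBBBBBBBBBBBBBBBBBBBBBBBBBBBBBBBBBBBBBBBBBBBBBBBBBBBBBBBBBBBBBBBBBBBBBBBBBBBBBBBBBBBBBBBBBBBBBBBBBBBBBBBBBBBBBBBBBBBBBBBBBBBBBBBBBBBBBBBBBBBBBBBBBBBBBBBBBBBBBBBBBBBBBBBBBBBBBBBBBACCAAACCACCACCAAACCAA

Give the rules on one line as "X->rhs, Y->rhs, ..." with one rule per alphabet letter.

  step 4 ⇒ step 5: ACCAAACCACCACCAAACCACCBBBBBBBBBBBBBBBBBBBBBBBBBBBBBBBBBBBBBBBBBBBBBBBBBBBBBBBBBBBBBBBBBBBBBBBBBBBBBBBBBACCAAACCACC ⇒ ACC·A·A·ACC·ACC·ACC·A·A·ACC·A·A·ACC·A·A·ACC·ACC·ACC·A·A·ACC·A·A·BBB·BBB·BBB·BBB·BBB·BBB·BBB·BBB·BBB·BBB·BBB·BBB·BBB·BBB·BBB·BBB·BBB·BBB·BBB·BBB·BBB·BBB·BBB·BBB·BBB·BBB·BBB·BBB·BBB·BBB·BBB·BBB·BBB·BBB·BBB·BBB·BBB·BBB·BBB·BBB·BBB·BBB·BBB·BBB·BBB·BBB·BBB·BBB·BBB·BBB·BBB·BBB·BBB·BBB·BBB·BBB·BBB·BBB·BBB·BBB·BBB·BBB·BBB·BBB·BBB·BBB·BBB·BBB·BBB·BBB·BBB·BBB·BBB·BBB·BBB·BBB·BBB·BBB·BBB·BBB·BBB·ACC·A·A·ACC·ACC·ACC·A·A·ACC·A·A
    A ↦ ACC
    B ↦ BBB
    C ↦ A

A->ACC, B->BBB, C->A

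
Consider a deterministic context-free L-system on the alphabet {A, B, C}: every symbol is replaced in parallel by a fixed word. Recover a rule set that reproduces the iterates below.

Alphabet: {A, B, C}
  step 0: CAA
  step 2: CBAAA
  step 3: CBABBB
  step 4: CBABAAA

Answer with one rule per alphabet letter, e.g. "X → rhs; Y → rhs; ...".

A->B, B->A, C->CB

  step 3 ⇒ step 4: CBABBB ⇒ CB·A·B·A·A·A
    A ↦ B
    B ↦ A
    C ↦ CB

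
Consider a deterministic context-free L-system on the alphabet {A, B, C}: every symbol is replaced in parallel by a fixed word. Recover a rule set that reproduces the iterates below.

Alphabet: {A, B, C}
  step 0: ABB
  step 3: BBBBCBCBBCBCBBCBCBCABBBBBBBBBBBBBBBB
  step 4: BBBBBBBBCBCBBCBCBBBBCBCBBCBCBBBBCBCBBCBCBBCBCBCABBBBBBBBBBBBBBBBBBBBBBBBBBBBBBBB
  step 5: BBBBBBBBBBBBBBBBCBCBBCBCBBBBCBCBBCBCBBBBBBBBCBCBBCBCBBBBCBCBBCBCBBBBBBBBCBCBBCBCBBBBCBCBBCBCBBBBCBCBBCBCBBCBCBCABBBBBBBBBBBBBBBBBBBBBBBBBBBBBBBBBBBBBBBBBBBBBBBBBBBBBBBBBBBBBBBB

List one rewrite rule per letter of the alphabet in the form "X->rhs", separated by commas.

A->BCA, B->BB, C->CBC

  step 4 ⇒ step 5: BBBBBBBBCBCBBCBCBBBBCBCBBCBCBBBBCBCBBCBCBBCBCBCABBBBBBBBBBBBBBBBBBBBBBBBBBBBBBBB ⇒ BB·BB·BB·BB·BB·BB·BB·BB·CBC·BB·CBC·BB·BB·CBC·BB·CBC·BB·BB·BB·BB·CBC·BB·CBC·BB·BB·CBC·BB·CBC·BB·BB·BB·BB·CBC·BB·CBC·BB·BB·CBC·BB·CBC·BB·BB·CBC·BB·CBC·BB·CBC·BCA·BB·BB·BB·BB·BB·BB·BB·BB·BB·BB·BB·BB·BB·BB·BB·BB·BB·BB·BB·BB·BB·BB·BB·BB·BB·BB·BB·BB·BB·BB·BB·BB
    A ↦ BCA
    B ↦ BB
    C ↦ CBC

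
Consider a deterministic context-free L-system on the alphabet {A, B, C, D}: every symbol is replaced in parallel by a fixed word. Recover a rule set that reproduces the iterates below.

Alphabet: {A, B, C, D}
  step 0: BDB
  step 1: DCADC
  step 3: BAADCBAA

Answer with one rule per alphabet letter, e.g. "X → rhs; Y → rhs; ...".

A->B, B->DC, C->DD, D->A

  step 0 ⇒ step 1: BDB ⇒ DC·A·DC
    B ↦ DC
    D ↦ A
    A ↦ B  (constrained at step 1)
    C ↦ DD  (constrained at step 1)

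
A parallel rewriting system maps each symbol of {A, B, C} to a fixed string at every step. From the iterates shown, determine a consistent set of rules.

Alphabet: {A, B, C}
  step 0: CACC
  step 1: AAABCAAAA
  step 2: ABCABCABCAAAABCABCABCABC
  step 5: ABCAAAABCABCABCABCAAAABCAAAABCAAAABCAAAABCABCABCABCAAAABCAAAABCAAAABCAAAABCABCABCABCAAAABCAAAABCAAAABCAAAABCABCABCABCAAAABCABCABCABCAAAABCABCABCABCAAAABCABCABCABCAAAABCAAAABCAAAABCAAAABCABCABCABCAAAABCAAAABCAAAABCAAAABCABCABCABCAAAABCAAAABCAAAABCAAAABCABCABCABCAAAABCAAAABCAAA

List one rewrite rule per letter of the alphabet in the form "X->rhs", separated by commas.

A->ABC, B->A, C->AA

  step 1 ⇒ step 2: AAABCAAAA ⇒ ABC·ABC·ABC·A·AA·ABC·ABC·ABC·ABC
    A ↦ ABC
    B ↦ A
    C ↦ AA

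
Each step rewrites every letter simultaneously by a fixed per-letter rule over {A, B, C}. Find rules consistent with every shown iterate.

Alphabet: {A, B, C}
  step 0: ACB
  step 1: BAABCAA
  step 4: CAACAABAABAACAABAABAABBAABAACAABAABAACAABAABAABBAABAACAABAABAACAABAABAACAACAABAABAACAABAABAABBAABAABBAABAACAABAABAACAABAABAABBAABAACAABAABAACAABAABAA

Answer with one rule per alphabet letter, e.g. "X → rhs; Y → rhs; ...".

A->BAA, B->CAA, C->B

  step 0 ⇒ step 1: ACB ⇒ BAA·B·CAA
    A ↦ BAA
    B ↦ CAA
    C ↦ B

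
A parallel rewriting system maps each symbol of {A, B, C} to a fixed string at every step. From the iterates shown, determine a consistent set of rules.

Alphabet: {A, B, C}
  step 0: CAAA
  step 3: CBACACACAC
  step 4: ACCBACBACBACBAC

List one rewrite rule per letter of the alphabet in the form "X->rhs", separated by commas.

A->B, B->C, C->AC

  step 3 ⇒ step 4: CBACACACAC ⇒ AC·C·B·AC·B·AC·B·AC·B·AC
    A ↦ B
    B ↦ C
    C ↦ AC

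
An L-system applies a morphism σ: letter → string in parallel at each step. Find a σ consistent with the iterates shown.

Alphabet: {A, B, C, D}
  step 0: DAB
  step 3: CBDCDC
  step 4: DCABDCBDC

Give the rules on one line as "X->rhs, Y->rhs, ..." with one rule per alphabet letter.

A->C, B->A, C->DC, D->B

  step 3 ⇒ step 4: CBDCDC ⇒ DC·A·B·DC·B·DC
    B ↦ A
    C ↦ DC
    D ↦ B
    A ↦ C  (constrained at step 0)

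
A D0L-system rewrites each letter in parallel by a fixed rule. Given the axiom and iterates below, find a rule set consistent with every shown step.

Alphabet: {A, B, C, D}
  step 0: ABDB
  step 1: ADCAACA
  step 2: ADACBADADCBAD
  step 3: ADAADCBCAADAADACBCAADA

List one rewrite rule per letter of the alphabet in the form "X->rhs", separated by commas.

  step 2 ⇒ step 3: ADACBADADCBAD ⇒ AD·A·AD·CB·CA·AD·A·AD·A·CB·CA·AD·A
    A ↦ AD
    B ↦ CA
    C ↦ CB
    D ↦ A

A->AD, B->CA, C->CB, D->A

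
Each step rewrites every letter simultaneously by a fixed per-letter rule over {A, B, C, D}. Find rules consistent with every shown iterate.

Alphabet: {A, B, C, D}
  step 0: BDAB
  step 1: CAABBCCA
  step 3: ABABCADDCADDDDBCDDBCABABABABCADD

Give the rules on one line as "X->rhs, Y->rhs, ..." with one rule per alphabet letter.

A->BC, B->CA, C->DD, D->AB

  step 0 ⇒ step 1: BDAB ⇒ CA·AB·BC·CA
    A ↦ BC
    B ↦ CA
    D ↦ AB
    C ↦ DD  (constrained at step 1)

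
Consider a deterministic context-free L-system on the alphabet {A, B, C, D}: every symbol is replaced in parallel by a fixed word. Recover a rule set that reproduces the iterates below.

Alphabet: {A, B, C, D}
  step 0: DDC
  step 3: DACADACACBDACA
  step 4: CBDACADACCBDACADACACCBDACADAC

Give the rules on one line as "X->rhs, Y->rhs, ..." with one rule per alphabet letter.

A->DAC, B->C, C->A, D->CB

  step 3 ⇒ step 4: DACADACACBDACA ⇒ CB·DAC·A·DAC·CB·DAC·A·DAC·A·C·CB·DAC·A·DAC
    A ↦ DAC
    B ↦ C
    C ↦ A
    D ↦ CB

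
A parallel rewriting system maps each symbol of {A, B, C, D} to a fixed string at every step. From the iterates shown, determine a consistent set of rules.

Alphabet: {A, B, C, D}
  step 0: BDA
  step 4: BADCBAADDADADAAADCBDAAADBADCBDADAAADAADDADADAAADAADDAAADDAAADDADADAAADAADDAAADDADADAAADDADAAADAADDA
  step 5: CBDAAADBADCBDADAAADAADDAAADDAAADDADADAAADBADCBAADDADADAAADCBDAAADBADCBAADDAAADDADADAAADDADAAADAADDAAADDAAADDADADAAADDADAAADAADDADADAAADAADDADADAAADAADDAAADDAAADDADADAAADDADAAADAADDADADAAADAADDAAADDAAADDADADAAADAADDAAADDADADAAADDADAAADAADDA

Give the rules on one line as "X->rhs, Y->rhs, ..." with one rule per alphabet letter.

A->DA, B->CB, C->BAD, D->AAD

  step 4 ⇒ step 5: BADCBAADDADADAAADCBDAAADBADCBDADAAADAADDADADAAADAADDAAADDAAADDADADAAADAADDAAADDADADAAADDADAAADAADDA ⇒ CB·DA·AAD·BAD·CB·DA·DA·AAD·AAD·DA·AAD·DA·AAD·DA·DA·DA·AAD·BAD·CB·AAD·DA·DA·DA·AAD·CB·DA·AAD·BAD·CB·AAD·DA·AAD·DA·DA·DA·AAD·DA·DA·AAD·AAD·DA·AAD·DA·AAD·DA·DA·DA·AAD·DA·DA·AAD·AAD·DA·DA·DA·AAD·AAD·DA·DA·DA·AAD·AAD·DA·AAD·DA·AAD·DA·DA·DA·AAD·DA·DA·AAD·AAD·DA·DA·DA·AAD·AAD·DA·AAD·DA·AAD·DA·DA·DA·AAD·AAD·DA·AAD·DA·DA·DA·AAD·DA·DA·AAD·AAD·DA
    A ↦ DA
    B ↦ CB
    C ↦ BAD
    D ↦ AAD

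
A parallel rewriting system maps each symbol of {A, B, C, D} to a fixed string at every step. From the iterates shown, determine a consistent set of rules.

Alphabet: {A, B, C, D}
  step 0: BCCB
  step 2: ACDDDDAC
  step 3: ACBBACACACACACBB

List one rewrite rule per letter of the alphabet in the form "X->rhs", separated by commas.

  step 2 ⇒ step 3: ACDDDDAC ⇒ AC·BB·AC·AC·AC·AC·AC·BB
    A ↦ AC
    C ↦ BB
    D ↦ AC
    B ↦ D  (constrained at step 0)

A->AC, B->D, C->BB, D->AC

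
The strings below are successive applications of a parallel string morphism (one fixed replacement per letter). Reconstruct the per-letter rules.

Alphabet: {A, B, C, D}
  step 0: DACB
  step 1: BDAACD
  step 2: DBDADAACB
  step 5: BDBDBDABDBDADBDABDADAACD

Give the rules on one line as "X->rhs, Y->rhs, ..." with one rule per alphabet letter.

A->DA, B->D, C->AC, D->B

  step 1 ⇒ step 2: BDAACD ⇒ D·B·DA·DA·AC·B
    A ↦ DA
    B ↦ D
    C ↦ AC
    D ↦ B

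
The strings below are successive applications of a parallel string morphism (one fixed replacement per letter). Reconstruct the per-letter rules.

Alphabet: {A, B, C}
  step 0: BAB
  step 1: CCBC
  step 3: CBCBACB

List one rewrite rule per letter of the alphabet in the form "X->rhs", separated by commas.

A->CB, B->C, C->A

  step 0 ⇒ step 1: BAB ⇒ C·CB·C
    A ↦ CB
    B ↦ C
    C ↦ A  (constrained at step 1)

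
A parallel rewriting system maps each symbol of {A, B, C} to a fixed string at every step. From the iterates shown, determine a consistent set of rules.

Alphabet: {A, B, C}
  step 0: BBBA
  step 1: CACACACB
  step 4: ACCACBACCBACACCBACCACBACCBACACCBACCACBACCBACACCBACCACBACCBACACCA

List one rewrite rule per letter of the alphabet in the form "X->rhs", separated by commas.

  step 0 ⇒ step 1: BBBA ⇒ CA·CA·CA·CB
    A ↦ CB
    B ↦ CA
    C ↦ AC  (constrained at step 1)

A->CB, B->CA, C->AC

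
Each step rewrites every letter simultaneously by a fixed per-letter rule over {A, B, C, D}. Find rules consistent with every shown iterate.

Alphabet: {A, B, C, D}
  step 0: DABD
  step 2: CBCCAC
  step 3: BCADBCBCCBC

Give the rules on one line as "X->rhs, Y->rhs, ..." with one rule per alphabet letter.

  step 2 ⇒ step 3: CBCCAC ⇒ BC·AD·BC·BC·C·BC
    A ↦ C
    B ↦ AD
    C ↦ BC
    D ↦ A  (constrained at step 0)

A->C, B->AD, C->BC, D->A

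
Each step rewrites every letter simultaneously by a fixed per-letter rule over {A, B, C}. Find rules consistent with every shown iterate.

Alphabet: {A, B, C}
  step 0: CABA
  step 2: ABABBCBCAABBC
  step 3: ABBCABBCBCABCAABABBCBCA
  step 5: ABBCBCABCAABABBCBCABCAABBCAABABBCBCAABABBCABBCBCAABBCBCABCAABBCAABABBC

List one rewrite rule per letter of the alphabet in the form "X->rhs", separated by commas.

A->AB, B->BC, C->A

  step 2 ⇒ step 3: ABABBCBCAABBC ⇒ AB·BC·AB·BC·BC·A·BC·A·AB·AB·BC·BC·A
    A ↦ AB
    B ↦ BC
    C ↦ A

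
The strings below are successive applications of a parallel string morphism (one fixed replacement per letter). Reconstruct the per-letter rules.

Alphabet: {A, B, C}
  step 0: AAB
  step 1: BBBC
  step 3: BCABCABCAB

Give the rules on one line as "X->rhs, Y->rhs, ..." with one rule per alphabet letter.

A->B, B->BC, C->A

  step 0 ⇒ step 1: AAB ⇒ B·B·BC
    A ↦ B
    B ↦ BC
    C ↦ A  (constrained at step 1)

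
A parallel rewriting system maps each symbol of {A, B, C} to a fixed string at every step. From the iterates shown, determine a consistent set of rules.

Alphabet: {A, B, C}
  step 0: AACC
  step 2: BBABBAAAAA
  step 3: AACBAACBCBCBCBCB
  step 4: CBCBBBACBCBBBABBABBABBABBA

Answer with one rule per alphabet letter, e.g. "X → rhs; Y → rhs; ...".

A->CB, B->A, C->BB

  step 3 ⇒ step 4: AACBAACBCBCBCBCB ⇒ CB·CB·BB·A·CB·CB·BB·A·BB·A·BB·A·BB·A·BB·A
    A ↦ CB
    B ↦ A
    C ↦ BB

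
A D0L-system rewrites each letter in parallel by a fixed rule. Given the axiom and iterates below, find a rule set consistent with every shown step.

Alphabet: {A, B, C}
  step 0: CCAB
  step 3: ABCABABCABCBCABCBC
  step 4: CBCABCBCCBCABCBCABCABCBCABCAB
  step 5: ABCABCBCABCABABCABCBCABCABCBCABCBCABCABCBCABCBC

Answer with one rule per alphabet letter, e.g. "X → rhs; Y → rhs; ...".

  step 4 ⇒ step 5: CBCABCBCCBCABCBCABCABCBCABCAB ⇒ AB·C·AB·CB·C·AB·C·AB·AB·C·AB·CB·C·AB·C·AB·CB·C·AB·CB·C·AB·C·AB·CB·C·AB·CB·C
    A ↦ CB
    B ↦ C
    C ↦ AB

A->CB, B->C, C->AB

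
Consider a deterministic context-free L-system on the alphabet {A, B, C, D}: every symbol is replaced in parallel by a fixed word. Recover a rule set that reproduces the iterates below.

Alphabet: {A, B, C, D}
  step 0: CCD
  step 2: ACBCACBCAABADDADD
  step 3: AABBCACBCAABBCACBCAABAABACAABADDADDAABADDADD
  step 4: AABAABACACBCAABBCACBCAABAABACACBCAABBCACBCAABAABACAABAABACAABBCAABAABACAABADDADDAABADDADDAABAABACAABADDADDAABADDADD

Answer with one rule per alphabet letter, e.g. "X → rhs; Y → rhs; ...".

A->AAB, B->AC, C->BC, D->ADD

  step 3 ⇒ step 4: AABBCACBCAABBCACBCAABAABACAABADDADDAABADDADD ⇒ AAB·AAB·AC·AC·BC·AAB·BC·AC·BC·AAB·AAB·AC·AC·BC·AAB·BC·AC·BC·AAB·AAB·AC·AAB·AAB·AC·AAB·BC·AAB·AAB·AC·AAB·ADD·ADD·AAB·ADD·ADD·AAB·AAB·AC·AAB·ADD·ADD·AAB·ADD·ADD
    A ↦ AAB
    B ↦ AC
    C ↦ BC
    D ↦ ADD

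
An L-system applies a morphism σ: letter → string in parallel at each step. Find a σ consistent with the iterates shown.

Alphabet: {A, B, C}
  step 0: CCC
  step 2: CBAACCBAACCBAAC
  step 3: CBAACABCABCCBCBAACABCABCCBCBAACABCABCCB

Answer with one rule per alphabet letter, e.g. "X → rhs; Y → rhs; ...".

  step 2 ⇒ step 3: CBAACCBAACCBAAC ⇒ CB·AAC·ABC·ABC·CB·CB·AAC·ABC·ABC·CB·CB·AAC·ABC·ABC·CB
    A ↦ ABC
    B ↦ AAC
    C ↦ CB

A->ABC, B->AAC, C->CB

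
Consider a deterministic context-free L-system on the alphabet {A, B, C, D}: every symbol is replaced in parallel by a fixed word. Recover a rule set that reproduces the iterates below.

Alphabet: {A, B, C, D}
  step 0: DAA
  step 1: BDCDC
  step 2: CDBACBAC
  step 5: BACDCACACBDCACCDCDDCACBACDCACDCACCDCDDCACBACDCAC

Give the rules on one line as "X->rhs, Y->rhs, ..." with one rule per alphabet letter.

A->DC, B->CD, C->AC, D->B

  step 1 ⇒ step 2: BDCDC ⇒ CD·B·AC·B·AC
    B ↦ CD
    C ↦ AC
    D ↦ B
  step 0 ⇒ step 1: DAA ⇒ B·DC·DC
    A ↦ DC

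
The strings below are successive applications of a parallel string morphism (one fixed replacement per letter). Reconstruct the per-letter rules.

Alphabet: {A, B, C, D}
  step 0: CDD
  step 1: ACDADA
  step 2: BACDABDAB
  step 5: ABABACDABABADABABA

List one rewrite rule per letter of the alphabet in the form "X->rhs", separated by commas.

  step 1 ⇒ step 2: ACDADA ⇒ B·AC·DA·B·DA·B
    A ↦ B
    C ↦ AC
    D ↦ DA
    B ↦ A  (constrained at step 2)

A->B, B->A, C->AC, D->DA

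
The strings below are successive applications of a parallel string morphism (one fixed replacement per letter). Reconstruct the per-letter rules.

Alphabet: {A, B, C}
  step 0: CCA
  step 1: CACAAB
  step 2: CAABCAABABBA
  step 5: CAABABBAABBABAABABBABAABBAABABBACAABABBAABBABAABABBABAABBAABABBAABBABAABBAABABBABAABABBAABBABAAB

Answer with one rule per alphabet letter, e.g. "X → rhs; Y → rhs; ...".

A->AB, B->BA, C->CA

  step 1 ⇒ step 2: CACAAB ⇒ CA·AB·CA·AB·AB·BA
    A ↦ AB
    B ↦ BA
    C ↦ CA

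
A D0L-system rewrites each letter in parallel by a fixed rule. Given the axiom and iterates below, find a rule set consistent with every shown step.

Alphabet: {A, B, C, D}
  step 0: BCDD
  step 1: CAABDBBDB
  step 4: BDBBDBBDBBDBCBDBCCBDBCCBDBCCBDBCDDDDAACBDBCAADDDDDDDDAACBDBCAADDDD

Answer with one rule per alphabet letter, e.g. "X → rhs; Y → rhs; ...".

  step 0 ⇒ step 1: BCDD ⇒ C·AA·BDB·BDB
    B ↦ C
    C ↦ AA
    D ↦ BDB
    A ↦ DD  (constrained at step 1)

A->DD, B->C, C->AA, D->BDB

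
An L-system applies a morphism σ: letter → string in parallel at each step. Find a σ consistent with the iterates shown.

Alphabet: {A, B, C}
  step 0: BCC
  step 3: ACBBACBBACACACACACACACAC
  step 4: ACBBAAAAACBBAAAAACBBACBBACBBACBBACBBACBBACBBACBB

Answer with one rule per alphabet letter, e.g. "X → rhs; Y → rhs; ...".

A->AC, B->AA, C->BB

  step 3 ⇒ step 4: ACBBACBBACACACACACACACAC ⇒ AC·BB·AA·AA·AC·BB·AA·AA·AC·BB·AC·BB·AC·BB·AC·BB·AC·BB·AC·BB·AC·BB·AC·BB
    A ↦ AC
    B ↦ AA
    C ↦ BB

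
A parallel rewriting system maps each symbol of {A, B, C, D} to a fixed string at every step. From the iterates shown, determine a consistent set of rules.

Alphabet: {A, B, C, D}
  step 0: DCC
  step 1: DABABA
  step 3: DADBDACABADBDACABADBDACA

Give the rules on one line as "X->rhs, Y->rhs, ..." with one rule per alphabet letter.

  step 0 ⇒ step 1: DCC ⇒ DA·BA·BA
    C ↦ BA
    D ↦ DA
    A ↦ DB  (constrained at step 1)
    B ↦ CA  (constrained at step 1)

A->DB, B->CA, C->BA, D->DA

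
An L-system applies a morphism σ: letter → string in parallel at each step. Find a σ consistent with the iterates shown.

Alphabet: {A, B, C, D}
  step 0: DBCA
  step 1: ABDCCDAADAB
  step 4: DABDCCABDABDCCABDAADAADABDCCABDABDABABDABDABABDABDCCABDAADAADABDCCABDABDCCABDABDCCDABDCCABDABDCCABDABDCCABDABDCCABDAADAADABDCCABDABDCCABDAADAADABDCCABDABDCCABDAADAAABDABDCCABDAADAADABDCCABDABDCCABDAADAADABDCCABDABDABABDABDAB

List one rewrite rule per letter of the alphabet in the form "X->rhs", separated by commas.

A->DAB, B->DCC, C->DAA, D->AB

  step 0 ⇒ step 1: DBCA ⇒ AB·DCC·DAA·DAB
    A ↦ DAB
    B ↦ DCC
    C ↦ DAA
    D ↦ AB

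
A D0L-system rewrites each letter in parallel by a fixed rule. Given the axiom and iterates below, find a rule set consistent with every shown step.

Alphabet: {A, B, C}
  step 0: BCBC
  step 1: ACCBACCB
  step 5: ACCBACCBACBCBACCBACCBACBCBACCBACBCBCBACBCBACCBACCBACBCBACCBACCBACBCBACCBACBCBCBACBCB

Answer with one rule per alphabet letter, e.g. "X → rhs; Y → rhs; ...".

A->B, B->AC, C->CB

  step 0 ⇒ step 1: BCBC ⇒ AC·CB·AC·CB
    B ↦ AC
    C ↦ CB
    A ↦ B  (constrained at step 1)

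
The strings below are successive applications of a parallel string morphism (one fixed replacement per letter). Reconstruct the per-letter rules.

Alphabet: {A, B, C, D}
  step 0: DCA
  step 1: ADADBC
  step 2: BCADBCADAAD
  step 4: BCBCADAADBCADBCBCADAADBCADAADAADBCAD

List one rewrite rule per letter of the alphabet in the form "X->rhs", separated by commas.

  step 1 ⇒ step 2: ADADBC ⇒ BC·AD·BC·AD·A·AD
    A ↦ BC
    B ↦ A
    C ↦ AD
    D ↦ AD

A->BC, B->A, C->AD, D->AD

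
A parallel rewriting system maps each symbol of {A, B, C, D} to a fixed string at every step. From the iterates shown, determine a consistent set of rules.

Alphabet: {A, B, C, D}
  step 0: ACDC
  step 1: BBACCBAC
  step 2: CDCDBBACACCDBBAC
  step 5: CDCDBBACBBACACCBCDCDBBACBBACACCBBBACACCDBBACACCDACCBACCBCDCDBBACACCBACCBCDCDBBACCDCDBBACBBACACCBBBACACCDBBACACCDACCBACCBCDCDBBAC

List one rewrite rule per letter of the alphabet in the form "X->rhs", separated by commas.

  step 1 ⇒ step 2: BBACCBAC ⇒ CD·CD·BB·AC·AC·CD·BB·AC
    A ↦ BB
    B ↦ CD
    C ↦ AC
  step 0 ⇒ step 1: ACDC ⇒ BB·AC·CB·AC
    D ↦ CB

A->BB, B->CD, C->AC, D->CB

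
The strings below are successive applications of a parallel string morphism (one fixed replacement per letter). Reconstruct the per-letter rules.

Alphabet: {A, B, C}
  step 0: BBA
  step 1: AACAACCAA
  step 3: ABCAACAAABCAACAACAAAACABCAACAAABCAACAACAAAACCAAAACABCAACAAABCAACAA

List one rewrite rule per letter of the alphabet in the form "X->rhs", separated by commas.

A->CAA, B->AAC, C->AB

  step 0 ⇒ step 1: BBA ⇒ AAC·AAC·CAA
    A ↦ CAA
    B ↦ AAC
    C ↦ AB  (constrained at step 1)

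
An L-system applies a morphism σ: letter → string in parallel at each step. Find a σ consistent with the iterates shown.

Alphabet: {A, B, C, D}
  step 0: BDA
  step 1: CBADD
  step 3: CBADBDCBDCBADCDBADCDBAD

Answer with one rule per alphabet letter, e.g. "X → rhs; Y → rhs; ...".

A->D, B->C, C->BDC, D->BAD

  step 0 ⇒ step 1: BDA ⇒ C·BAD·D
    A ↦ D
    B ↦ C
    D ↦ BAD
    C ↦ BDC  (constrained at step 1)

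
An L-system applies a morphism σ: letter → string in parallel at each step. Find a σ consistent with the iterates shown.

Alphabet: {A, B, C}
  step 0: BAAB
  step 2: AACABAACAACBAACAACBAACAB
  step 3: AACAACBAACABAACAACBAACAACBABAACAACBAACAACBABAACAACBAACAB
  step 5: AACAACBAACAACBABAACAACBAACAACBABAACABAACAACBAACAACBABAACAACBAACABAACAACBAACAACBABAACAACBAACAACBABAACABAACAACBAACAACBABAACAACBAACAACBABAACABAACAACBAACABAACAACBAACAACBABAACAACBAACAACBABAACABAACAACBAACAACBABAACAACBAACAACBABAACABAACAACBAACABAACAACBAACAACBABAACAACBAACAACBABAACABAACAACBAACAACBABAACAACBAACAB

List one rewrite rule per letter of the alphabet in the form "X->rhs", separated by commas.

A->AAC, B->AB, C->B

  step 2 ⇒ step 3: AACABAACAACBAACAACBAACAB ⇒ AAC·AAC·B·AAC·AB·AAC·AAC·B·AAC·AAC·B·AB·AAC·AAC·B·AAC·AAC·B·AB·AAC·AAC·B·AAC·AB
    A ↦ AAC
    B ↦ AB
    C ↦ B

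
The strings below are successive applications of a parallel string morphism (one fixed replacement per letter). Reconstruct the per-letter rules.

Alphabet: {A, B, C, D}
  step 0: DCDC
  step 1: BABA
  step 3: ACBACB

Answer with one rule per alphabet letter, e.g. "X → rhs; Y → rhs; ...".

  step 0 ⇒ step 1: DCDC ⇒ B·A·B·A
    C ↦ A
    D ↦ B
    A ↦ BD  (constrained at step 1)
    B ↦ C  (constrained at step 1)

A->BD, B->C, C->A, D->B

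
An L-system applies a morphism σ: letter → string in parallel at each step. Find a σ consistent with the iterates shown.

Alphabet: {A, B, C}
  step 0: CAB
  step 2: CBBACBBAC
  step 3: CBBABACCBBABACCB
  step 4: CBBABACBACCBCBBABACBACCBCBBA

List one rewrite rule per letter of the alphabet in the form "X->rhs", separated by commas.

A->C, B->BA, C->CB

  step 3 ⇒ step 4: CBBABACCBBABACCB ⇒ CB·BA·BA·C·BA·C·CB·CB·BA·BA·C·BA·C·CB·CB·BA
    A ↦ C
    B ↦ BA
    C ↦ CB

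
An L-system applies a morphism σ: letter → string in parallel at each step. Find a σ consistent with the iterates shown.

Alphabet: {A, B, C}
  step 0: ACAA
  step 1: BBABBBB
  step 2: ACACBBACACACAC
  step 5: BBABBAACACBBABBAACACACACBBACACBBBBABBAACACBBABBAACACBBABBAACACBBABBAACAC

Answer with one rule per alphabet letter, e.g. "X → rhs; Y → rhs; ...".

  step 1 ⇒ step 2: BBABBBB ⇒ AC·AC·BB·AC·AC·AC·AC
    A ↦ BB
    B ↦ AC
  step 0 ⇒ step 1: ACAA ⇒ BB·A·BB·BB
    C ↦ A

A->BB, B->AC, C->A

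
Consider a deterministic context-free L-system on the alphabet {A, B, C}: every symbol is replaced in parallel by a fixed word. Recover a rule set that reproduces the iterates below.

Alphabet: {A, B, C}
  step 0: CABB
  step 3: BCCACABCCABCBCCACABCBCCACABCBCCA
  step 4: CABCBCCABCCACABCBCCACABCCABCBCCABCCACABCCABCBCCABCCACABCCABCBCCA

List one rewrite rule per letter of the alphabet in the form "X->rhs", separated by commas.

A->CA, B->CA, C->BC

  step 3 ⇒ step 4: BCCACABCCABCBCCACABCBCCACABCBCCA ⇒ CA·BC·BC·CA·BC·CA·CA·BC·BC·CA·CA·BC·CA·BC·BC·CA·BC·CA·CA·BC·CA·BC·BC·CA·BC·CA·CA·BC·CA·BC·BC·CA
    A ↦ CA
    B ↦ CA
    C ↦ BC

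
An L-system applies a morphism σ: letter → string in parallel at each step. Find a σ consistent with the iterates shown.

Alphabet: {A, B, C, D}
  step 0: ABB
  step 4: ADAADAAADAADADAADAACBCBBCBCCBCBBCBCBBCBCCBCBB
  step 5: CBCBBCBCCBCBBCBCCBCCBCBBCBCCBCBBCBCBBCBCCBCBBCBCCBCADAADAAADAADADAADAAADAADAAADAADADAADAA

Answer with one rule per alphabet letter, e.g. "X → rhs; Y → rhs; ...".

  step 4 ⇒ step 5: ADAADAAADAADADAADAACBCBBCBCCBCBBCBCBBCBCCBCBB ⇒ CBC·BB·CBC·CBC·BB·CBC·CBC·CBC·BB·CBC·CBC·BB·CBC·BB·CBC·CBC·BB·CBC·CBC·AD·A·AD·A·A·AD·A·AD·AD·A·AD·A·A·AD·A·AD·A·A·AD·A·AD·AD·A·AD·A·A
    A ↦ CBC
    B ↦ A
    C ↦ AD
    D ↦ BB

A->CBC, B->A, C->AD, D->BB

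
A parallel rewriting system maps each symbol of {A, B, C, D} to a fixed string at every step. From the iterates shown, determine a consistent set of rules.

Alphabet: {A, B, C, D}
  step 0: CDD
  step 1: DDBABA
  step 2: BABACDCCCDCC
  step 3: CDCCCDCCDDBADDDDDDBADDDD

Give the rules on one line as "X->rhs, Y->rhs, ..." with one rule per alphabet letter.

  step 2 ⇒ step 3: BABACDCCCDCC ⇒ CD·CC·CD·CC·DD·BA·DD·DD·DD·BA·DD·DD
    A ↦ CC
    B ↦ CD
    C ↦ DD
    D ↦ BA

A->CC, B->CD, C->DD, D->BA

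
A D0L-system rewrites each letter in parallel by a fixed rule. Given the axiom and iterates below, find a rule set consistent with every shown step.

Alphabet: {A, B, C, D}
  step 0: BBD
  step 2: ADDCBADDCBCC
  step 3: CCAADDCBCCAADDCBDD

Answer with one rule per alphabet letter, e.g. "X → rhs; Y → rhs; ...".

A->CC, B->DCB, C->D, D->A

  step 2 ⇒ step 3: ADDCBADDCBCC ⇒ CC·A·A·D·DCB·CC·A·A·D·DCB·D·D
    A ↦ CC
    B ↦ DCB
    C ↦ D
    D ↦ A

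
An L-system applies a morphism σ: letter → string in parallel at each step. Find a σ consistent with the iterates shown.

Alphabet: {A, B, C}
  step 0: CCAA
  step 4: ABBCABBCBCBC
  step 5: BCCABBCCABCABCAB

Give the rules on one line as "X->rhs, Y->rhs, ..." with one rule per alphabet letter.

A->B, B->C, C->AB

  step 4 ⇒ step 5: ABBCABBCBCBC ⇒ B·C·C·AB·B·C·C·AB·C·AB·C·AB
    A ↦ B
    B ↦ C
    C ↦ AB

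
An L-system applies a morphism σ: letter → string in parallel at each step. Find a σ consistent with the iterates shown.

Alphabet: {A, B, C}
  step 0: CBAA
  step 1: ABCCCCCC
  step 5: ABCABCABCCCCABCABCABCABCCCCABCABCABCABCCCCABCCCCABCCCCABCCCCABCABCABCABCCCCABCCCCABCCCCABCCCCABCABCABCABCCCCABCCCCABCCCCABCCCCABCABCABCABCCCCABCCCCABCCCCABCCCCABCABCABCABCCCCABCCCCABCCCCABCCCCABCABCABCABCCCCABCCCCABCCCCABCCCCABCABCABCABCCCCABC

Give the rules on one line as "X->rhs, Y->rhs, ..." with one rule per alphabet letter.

  step 0 ⇒ step 1: CBAA ⇒ ABC·C·CC·CC
    A ↦ CC
    B ↦ C
    C ↦ ABC

A->CC, B->C, C->ABC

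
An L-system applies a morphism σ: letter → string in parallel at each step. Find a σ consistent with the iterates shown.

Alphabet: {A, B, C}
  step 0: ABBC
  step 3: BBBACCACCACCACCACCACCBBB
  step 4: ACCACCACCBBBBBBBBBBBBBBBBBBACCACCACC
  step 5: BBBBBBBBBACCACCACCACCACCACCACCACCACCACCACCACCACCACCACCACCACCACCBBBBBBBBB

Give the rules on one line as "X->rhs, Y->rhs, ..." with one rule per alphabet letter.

  step 4 ⇒ step 5: ACCACCACCBBBBBBBBBBBBBBBBBBACCACCACC ⇒ B·B·B·B·B·B·B·B·B·ACC·ACC·ACC·ACC·ACC·ACC·ACC·ACC·ACC·ACC·ACC·ACC·ACC·ACC·ACC·ACC·ACC·ACC·B·B·B·B·B·B·B·B·B
    A ↦ B
    B ↦ ACC
    C ↦ B

A->B, B->ACC, C->B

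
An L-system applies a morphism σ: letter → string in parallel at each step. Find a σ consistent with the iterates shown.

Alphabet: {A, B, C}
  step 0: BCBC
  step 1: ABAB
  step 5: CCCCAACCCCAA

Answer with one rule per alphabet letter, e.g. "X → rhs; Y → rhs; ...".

  step 0 ⇒ step 1: BCBC ⇒ A·B·A·B
    B ↦ A
    C ↦ B
    A ↦ CC  (constrained at step 1)

A->CC, B->A, C->B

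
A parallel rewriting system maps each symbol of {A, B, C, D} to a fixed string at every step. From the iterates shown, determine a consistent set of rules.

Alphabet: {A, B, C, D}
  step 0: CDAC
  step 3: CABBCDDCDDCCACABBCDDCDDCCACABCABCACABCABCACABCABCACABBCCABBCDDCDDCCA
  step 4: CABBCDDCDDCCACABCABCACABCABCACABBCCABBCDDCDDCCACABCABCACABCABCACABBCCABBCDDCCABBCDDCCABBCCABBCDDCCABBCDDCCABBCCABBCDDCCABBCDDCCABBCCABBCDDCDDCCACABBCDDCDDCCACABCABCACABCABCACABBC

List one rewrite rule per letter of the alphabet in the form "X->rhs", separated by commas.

A->BBC, B->DDC, C->CA, D->CAB

  step 3 ⇒ step 4: CABBCDDCDDCCACABBCDDCDDCCACABCABCACABCABCACABCABCACABBCCABBCDDCDDCCA ⇒ CA·BBC·DDC·DDC·CA·CAB·CAB·CA·CAB·CAB·CA·CA·BBC·CA·BBC·DDC·DDC·CA·CAB·CAB·CA·CAB·CAB·CA·CA·BBC·CA·BBC·DDC·CA·BBC·DDC·CA·BBC·CA·BBC·DDC·CA·BBC·DDC·CA·BBC·CA·BBC·DDC·CA·BBC·DDC·CA·BBC·CA·BBC·DDC·DDC·CA·CA·BBC·DDC·DDC·CA·CAB·CAB·CA·CAB·CAB·CA·CA·BBC
    A ↦ BBC
    B ↦ DDC
    C ↦ CA
    D ↦ CAB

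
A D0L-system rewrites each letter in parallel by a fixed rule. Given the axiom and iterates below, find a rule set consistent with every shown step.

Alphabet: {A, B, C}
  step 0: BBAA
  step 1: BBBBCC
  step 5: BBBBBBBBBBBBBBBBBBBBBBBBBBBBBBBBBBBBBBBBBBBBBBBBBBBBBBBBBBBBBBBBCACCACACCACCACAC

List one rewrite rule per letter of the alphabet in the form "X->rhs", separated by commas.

  step 0 ⇒ step 1: BBAA ⇒ BB·BB·C·C
    A ↦ C
    B ↦ BB
    C ↦ CA  (constrained at step 1)

A->C, B->BB, C->CA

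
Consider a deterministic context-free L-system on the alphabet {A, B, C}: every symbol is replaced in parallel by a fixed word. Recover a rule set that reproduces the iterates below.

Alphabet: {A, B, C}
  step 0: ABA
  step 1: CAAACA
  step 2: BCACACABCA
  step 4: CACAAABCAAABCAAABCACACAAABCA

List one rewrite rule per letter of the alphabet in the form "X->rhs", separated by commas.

  step 1 ⇒ step 2: CAAACA ⇒ B·CA·CA·CA·B·CA
    A ↦ CA
    C ↦ B
  step 0 ⇒ step 1: ABA ⇒ CA·AA·CA
    B ↦ AA

A->CA, B->AA, C->B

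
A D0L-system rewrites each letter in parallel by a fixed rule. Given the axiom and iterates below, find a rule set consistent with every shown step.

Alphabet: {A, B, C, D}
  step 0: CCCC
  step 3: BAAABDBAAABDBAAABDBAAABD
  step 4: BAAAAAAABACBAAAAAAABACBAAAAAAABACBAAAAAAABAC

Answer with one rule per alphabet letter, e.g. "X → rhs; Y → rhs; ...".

  step 3 ⇒ step 4: BAAABDBAAABDBAAABDBAAABD ⇒ BA·AA·AA·AA·BA·C·BA·AA·AA·AA·BA·C·BA·AA·AA·AA·BA·C·BA·AA·AA·AA·BA·C
    A ↦ AA
    B ↦ BA
    D ↦ C
    C ↦ BD  (constrained at step 0)

A->AA, B->BA, C->BD, D->C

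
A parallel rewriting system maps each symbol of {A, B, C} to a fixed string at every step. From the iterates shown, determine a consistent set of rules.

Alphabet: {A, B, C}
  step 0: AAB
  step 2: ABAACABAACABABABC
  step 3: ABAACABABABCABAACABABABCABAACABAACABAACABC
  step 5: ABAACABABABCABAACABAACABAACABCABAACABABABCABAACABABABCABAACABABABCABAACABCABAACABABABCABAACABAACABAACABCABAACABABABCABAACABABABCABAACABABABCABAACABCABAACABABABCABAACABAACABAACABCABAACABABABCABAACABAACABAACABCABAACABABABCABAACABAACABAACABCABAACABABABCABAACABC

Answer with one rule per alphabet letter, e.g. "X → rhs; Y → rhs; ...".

  step 2 ⇒ step 3: ABAACABAACABABABC ⇒ AB·AAC·AB·AB·ABC·AB·AAC·AB·AB·ABC·AB·AAC·AB·AAC·AB·AAC·ABC
    A ↦ AB
    B ↦ AAC
    C ↦ ABC

A->AB, B->AAC, C->ABC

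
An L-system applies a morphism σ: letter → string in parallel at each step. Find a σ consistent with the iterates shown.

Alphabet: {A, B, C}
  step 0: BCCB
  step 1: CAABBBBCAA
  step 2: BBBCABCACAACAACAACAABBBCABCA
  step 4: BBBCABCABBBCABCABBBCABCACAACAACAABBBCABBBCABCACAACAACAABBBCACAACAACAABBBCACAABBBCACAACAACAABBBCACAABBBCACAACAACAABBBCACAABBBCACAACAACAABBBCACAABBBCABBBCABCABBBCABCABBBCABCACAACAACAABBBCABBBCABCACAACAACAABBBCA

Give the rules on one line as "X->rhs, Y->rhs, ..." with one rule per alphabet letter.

  step 1 ⇒ step 2: CAABBBBCAA ⇒ BB·BCA·BCA·CAA·CAA·CAA·CAA·BB·BCA·BCA
    A ↦ BCA
    B ↦ CAA
    C ↦ BB

A->BCA, B->CAA, C->BB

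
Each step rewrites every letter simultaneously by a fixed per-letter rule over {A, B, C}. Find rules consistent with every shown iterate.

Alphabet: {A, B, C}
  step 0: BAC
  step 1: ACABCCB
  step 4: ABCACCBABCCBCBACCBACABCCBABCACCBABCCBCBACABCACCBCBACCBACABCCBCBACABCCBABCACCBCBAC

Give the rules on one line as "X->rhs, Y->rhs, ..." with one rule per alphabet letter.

A->ABC, B->AC, C->CB

  step 0 ⇒ step 1: BAC ⇒ AC·ABC·CB
    A ↦ ABC
    B ↦ AC
    C ↦ CB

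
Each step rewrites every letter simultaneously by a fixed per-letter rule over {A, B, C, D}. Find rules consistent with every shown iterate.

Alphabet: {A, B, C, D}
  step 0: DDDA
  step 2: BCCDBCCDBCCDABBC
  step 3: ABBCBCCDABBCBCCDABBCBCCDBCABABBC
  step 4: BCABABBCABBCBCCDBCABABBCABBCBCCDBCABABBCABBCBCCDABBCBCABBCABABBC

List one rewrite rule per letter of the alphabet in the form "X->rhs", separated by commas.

A->BC, B->AB, C->BC, D->CD

  step 3 ⇒ step 4: ABBCBCCDABBCBCCDABBCBCCDBCABABBC ⇒ BC·AB·AB·BC·AB·BC·BC·CD·BC·AB·AB·BC·AB·BC·BC·CD·BC·AB·AB·BC·AB·BC·BC·CD·AB·BC·BC·AB·BC·AB·AB·BC
    A ↦ BC
    B ↦ AB
    C ↦ BC
    D ↦ CD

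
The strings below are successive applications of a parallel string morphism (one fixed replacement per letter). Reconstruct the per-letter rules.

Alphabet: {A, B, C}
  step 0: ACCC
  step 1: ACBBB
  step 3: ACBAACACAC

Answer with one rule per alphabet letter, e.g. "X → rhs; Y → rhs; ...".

A->AC, B->A, C->B

  step 0 ⇒ step 1: ACCC ⇒ AC·B·B·B
    A ↦ AC
    C ↦ B
    B ↦ A  (constrained at step 1)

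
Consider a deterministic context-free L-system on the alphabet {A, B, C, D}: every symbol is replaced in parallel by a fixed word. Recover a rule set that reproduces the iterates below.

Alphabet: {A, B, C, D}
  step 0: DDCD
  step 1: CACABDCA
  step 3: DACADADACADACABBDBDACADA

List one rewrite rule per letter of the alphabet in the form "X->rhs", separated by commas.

  step 0 ⇒ step 1: DDCD ⇒ CA·CA·BD·CA
    C ↦ BD
    D ↦ CA
    A ↦ B  (constrained at step 1)
    B ↦ DA  (constrained at step 1)

A->B, B->DA, C->BD, D->CA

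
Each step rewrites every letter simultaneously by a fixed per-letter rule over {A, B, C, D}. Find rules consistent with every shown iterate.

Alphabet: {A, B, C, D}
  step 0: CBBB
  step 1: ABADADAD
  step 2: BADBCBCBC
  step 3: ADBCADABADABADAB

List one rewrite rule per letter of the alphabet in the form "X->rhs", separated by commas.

A->B, B->AD, C->AB, D->C

  step 2 ⇒ step 3: BADBCBCBC ⇒ AD·B·C·AD·AB·AD·AB·AD·AB
    A ↦ B
    B ↦ AD
    C ↦ AB
    D ↦ C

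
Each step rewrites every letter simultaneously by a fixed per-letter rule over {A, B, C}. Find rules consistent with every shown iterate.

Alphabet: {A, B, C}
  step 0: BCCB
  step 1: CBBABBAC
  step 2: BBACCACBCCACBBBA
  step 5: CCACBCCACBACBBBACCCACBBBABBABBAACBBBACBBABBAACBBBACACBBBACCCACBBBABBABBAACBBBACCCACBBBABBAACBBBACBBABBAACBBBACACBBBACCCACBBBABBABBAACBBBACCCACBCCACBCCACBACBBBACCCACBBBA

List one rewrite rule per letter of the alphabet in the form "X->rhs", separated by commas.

A->ACB, B->C, C->BBA

  step 1 ⇒ step 2: CBBABBAC ⇒ BBA·C·C·ACB·C·C·ACB·BBA
    A ↦ ACB
    B ↦ C
    C ↦ BBA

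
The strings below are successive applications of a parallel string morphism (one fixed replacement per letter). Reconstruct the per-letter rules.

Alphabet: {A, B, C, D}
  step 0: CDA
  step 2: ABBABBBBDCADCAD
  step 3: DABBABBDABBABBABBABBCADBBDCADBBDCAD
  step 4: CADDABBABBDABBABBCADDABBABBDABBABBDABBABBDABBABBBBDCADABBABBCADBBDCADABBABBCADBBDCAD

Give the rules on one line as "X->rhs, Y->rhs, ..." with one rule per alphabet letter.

A->D, B->ABB, C->BB, D->CAD

  step 3 ⇒ step 4: DABBABBDABBABBABBABBCADBBDCADBBDCAD ⇒ CAD·D·ABB·ABB·D·ABB·ABB·CAD·D·ABB·ABB·D·ABB·ABB·D·ABB·ABB·D·ABB·ABB·BB·D·CAD·ABB·ABB·CAD·BB·D·CAD·ABB·ABB·CAD·BB·D·CAD
    A ↦ D
    B ↦ ABB
    C ↦ BB
    D ↦ CAD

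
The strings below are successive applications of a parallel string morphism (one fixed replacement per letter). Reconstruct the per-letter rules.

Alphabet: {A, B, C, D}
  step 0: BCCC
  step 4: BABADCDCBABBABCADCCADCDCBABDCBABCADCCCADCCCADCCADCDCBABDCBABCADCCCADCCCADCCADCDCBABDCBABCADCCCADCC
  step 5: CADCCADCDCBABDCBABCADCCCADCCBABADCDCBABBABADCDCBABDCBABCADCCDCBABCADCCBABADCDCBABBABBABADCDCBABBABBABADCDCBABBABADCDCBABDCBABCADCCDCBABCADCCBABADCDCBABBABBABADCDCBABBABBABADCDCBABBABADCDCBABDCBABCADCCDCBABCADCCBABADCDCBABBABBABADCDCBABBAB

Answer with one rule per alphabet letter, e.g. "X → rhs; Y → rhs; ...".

A->ADC, B->C, C->BAB, D->DC

  step 4 ⇒ step 5: BABADCDCBABBABCADCCADCDCBABDCBABCADCCCADCCCADCCADCDCBABDCBABCADCCCADCCCADCCADCDCBABDCBABCADCCCADCC ⇒ C·ADC·C·ADC·DC·BAB·DC·BAB·C·ADC·C·C·ADC·C·BAB·ADC·DC·BAB·BAB·ADC·DC·BAB·DC·BAB·C·ADC·C·DC·BAB·C·ADC·C·BAB·ADC·DC·BAB·BAB·BAB·ADC·DC·BAB·BAB·BAB·ADC·DC·BAB·BAB·ADC·DC·BAB·DC·BAB·C·ADC·C·DC·BAB·C·ADC·C·BAB·ADC·DC·BAB·BAB·BAB·ADC·DC·BAB·BAB·BAB·ADC·DC·BAB·BAB·ADC·DC·BAB·DC·BAB·C·ADC·C·DC·BAB·C·ADC·C·BAB·ADC·DC·BAB·BAB·BAB·ADC·DC·BAB·BAB
    A ↦ ADC
    B ↦ C
    C ↦ BAB
    D ↦ DC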